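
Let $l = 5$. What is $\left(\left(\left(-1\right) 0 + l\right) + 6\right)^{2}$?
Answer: $121$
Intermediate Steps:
$\left(\left(\left(-1\right) 0 + l\right) + 6\right)^{2} = \left(\left(\left(-1\right) 0 + 5\right) + 6\right)^{2} = \left(\left(0 + 5\right) + 6\right)^{2} = \left(5 + 6\right)^{2} = 11^{2} = 121$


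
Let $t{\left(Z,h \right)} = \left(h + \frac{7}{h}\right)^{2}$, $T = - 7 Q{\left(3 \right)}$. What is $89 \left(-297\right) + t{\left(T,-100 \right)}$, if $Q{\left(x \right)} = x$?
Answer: $- \frac{164189951}{10000} \approx -16419.0$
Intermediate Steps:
$T = -21$ ($T = \left(-7\right) 3 = -21$)
$89 \left(-297\right) + t{\left(T,-100 \right)} = 89 \left(-297\right) + \frac{\left(7 + \left(-100\right)^{2}\right)^{2}}{10000} = -26433 + \frac{\left(7 + 10000\right)^{2}}{10000} = -26433 + \frac{10007^{2}}{10000} = -26433 + \frac{1}{10000} \cdot 100140049 = -26433 + \frac{100140049}{10000} = - \frac{164189951}{10000}$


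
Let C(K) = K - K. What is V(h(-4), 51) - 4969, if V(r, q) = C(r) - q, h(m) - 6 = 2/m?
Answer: -5020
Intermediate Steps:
C(K) = 0
h(m) = 6 + 2/m
V(r, q) = -q (V(r, q) = 0 - q = -q)
V(h(-4), 51) - 4969 = -1*51 - 4969 = -51 - 4969 = -5020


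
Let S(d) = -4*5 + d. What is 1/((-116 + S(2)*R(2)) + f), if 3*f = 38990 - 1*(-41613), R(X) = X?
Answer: 3/80147 ≈ 3.7431e-5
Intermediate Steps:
S(d) = -20 + d
f = 80603/3 (f = (38990 - 1*(-41613))/3 = (38990 + 41613)/3 = (⅓)*80603 = 80603/3 ≈ 26868.)
1/((-116 + S(2)*R(2)) + f) = 1/((-116 + (-20 + 2)*2) + 80603/3) = 1/((-116 - 18*2) + 80603/3) = 1/((-116 - 36) + 80603/3) = 1/(-152 + 80603/3) = 1/(80147/3) = 3/80147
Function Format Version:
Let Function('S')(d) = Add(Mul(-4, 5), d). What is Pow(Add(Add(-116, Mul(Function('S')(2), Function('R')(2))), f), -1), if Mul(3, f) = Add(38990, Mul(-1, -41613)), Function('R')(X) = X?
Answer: Rational(3, 80147) ≈ 3.7431e-5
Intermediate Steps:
Function('S')(d) = Add(-20, d)
f = Rational(80603, 3) (f = Mul(Rational(1, 3), Add(38990, Mul(-1, -41613))) = Mul(Rational(1, 3), Add(38990, 41613)) = Mul(Rational(1, 3), 80603) = Rational(80603, 3) ≈ 26868.)
Pow(Add(Add(-116, Mul(Function('S')(2), Function('R')(2))), f), -1) = Pow(Add(Add(-116, Mul(Add(-20, 2), 2)), Rational(80603, 3)), -1) = Pow(Add(Add(-116, Mul(-18, 2)), Rational(80603, 3)), -1) = Pow(Add(Add(-116, -36), Rational(80603, 3)), -1) = Pow(Add(-152, Rational(80603, 3)), -1) = Pow(Rational(80147, 3), -1) = Rational(3, 80147)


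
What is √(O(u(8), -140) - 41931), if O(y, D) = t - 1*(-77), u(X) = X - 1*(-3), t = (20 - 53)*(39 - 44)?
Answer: I*√41689 ≈ 204.18*I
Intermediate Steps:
t = 165 (t = -33*(-5) = 165)
u(X) = 3 + X (u(X) = X + 3 = 3 + X)
O(y, D) = 242 (O(y, D) = 165 - 1*(-77) = 165 + 77 = 242)
√(O(u(8), -140) - 41931) = √(242 - 41931) = √(-41689) = I*√41689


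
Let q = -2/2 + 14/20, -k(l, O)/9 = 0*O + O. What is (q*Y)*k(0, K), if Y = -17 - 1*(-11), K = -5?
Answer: 81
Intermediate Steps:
Y = -6 (Y = -17 + 11 = -6)
k(l, O) = -9*O (k(l, O) = -9*(0*O + O) = -9*(0 + O) = -9*O)
q = -3/10 (q = -2*½ + 14*(1/20) = -1 + 7/10 = -3/10 ≈ -0.30000)
(q*Y)*k(0, K) = (-3/10*(-6))*(-9*(-5)) = (9/5)*45 = 81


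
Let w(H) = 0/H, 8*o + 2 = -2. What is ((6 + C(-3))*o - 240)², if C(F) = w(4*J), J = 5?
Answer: 59049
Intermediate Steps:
o = -½ (o = -¼ + (⅛)*(-2) = -¼ - ¼ = -½ ≈ -0.50000)
w(H) = 0
C(F) = 0
((6 + C(-3))*o - 240)² = ((6 + 0)*(-½) - 240)² = (6*(-½) - 240)² = (-3 - 240)² = (-243)² = 59049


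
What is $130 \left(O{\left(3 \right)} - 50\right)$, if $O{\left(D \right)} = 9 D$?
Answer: $-2990$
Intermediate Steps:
$130 \left(O{\left(3 \right)} - 50\right) = 130 \left(9 \cdot 3 - 50\right) = 130 \left(27 - 50\right) = 130 \left(-23\right) = -2990$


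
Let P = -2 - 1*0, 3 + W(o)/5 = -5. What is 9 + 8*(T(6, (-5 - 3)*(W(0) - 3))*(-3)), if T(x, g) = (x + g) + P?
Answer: -8343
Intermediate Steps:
W(o) = -40 (W(o) = -15 + 5*(-5) = -15 - 25 = -40)
P = -2 (P = -2 + 0 = -2)
T(x, g) = -2 + g + x (T(x, g) = (x + g) - 2 = (g + x) - 2 = -2 + g + x)
9 + 8*(T(6, (-5 - 3)*(W(0) - 3))*(-3)) = 9 + 8*((-2 + (-5 - 3)*(-40 - 3) + 6)*(-3)) = 9 + 8*((-2 - 8*(-43) + 6)*(-3)) = 9 + 8*((-2 + 344 + 6)*(-3)) = 9 + 8*(348*(-3)) = 9 + 8*(-1044) = 9 - 8352 = -8343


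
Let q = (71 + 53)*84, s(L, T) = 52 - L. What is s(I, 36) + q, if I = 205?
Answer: 10263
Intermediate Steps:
q = 10416 (q = 124*84 = 10416)
s(I, 36) + q = (52 - 1*205) + 10416 = (52 - 205) + 10416 = -153 + 10416 = 10263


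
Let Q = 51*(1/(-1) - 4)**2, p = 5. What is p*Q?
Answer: 6375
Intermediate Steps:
Q = 1275 (Q = 51*(-1 - 4)**2 = 51*(-5)**2 = 51*25 = 1275)
p*Q = 5*1275 = 6375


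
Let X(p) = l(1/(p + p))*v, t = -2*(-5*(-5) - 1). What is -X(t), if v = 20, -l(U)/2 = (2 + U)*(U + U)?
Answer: -955/576 ≈ -1.6580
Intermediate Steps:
l(U) = -4*U*(2 + U) (l(U) = -2*(2 + U)*(U + U) = -2*(2 + U)*2*U = -4*U*(2 + U))
t = -48 (t = -2*(25 - 1) = -2*24 = -48)
X(p) = -40*(2 + 1/(2*p))/p (X(p) = -4*(2 + 1/(p + p))/(p + p)*20 = -4*(2 + 1/(2*p))/(2*p)*20 = -4*1/(2*p)*(2 + 1/(2*p))*20 = -2*(2 + 1/(2*p))/p*20 = -40*(2 + 1/(2*p))/p)
-X(t) = -20*(-1 - 4*(-48))/(-48)**2 = -20*(-1 + 192)/2304 = -20*191/2304 = -1*955/576 = -955/576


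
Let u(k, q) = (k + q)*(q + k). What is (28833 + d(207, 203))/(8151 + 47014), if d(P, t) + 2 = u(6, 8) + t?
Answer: 5846/11033 ≈ 0.52987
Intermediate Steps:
u(k, q) = (k + q)² (u(k, q) = (k + q)*(k + q) = (k + q)²)
d(P, t) = 194 + t (d(P, t) = -2 + ((6 + 8)² + t) = -2 + (14² + t) = -2 + (196 + t) = 194 + t)
(28833 + d(207, 203))/(8151 + 47014) = (28833 + (194 + 203))/(8151 + 47014) = (28833 + 397)/55165 = 29230*(1/55165) = 5846/11033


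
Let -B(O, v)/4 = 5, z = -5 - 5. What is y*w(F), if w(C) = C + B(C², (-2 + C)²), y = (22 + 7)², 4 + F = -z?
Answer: -11774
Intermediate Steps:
z = -10
B(O, v) = -20 (B(O, v) = -4*5 = -20)
F = 6 (F = -4 - 1*(-10) = -4 + 10 = 6)
y = 841 (y = 29² = 841)
w(C) = -20 + C (w(C) = C - 20 = -20 + C)
y*w(F) = 841*(-20 + 6) = 841*(-14) = -11774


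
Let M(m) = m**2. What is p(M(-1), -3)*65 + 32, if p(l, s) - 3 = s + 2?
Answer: 162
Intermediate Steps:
p(l, s) = 5 + s (p(l, s) = 3 + (s + 2) = 3 + (2 + s) = 5 + s)
p(M(-1), -3)*65 + 32 = (5 - 3)*65 + 32 = 2*65 + 32 = 130 + 32 = 162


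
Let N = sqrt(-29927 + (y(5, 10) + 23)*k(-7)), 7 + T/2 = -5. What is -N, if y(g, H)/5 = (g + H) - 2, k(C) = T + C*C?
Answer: -I*sqrt(27727) ≈ -166.51*I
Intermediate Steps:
T = -24 (T = -14 + 2*(-5) = -14 - 10 = -24)
k(C) = -24 + C**2 (k(C) = -24 + C*C = -24 + C**2)
y(g, H) = -10 + 5*H + 5*g (y(g, H) = 5*((g + H) - 2) = 5*((H + g) - 2) = 5*(-2 + H + g) = -10 + 5*H + 5*g)
N = I*sqrt(27727) (N = sqrt(-29927 + ((-10 + 5*10 + 5*5) + 23)*(-24 + (-7)**2)) = sqrt(-29927 + ((-10 + 50 + 25) + 23)*(-24 + 49)) = sqrt(-29927 + (65 + 23)*25) = sqrt(-29927 + 88*25) = sqrt(-29927 + 2200) = sqrt(-27727) = I*sqrt(27727) ≈ 166.51*I)
-N = -I*sqrt(27727)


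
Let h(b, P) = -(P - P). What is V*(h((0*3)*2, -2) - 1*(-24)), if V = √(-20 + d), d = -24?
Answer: 48*I*√11 ≈ 159.2*I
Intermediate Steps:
h(b, P) = 0 (h(b, P) = -1*0 = 0)
V = 2*I*√11 (V = √(-20 - 24) = √(-44) = 2*I*√11 ≈ 6.6332*I)
V*(h((0*3)*2, -2) - 1*(-24)) = (2*I*√11)*(0 - 1*(-24)) = (2*I*√11)*(0 + 24) = (2*I*√11)*24 = 48*I*√11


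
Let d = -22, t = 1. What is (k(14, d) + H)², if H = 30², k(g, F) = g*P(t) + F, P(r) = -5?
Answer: 652864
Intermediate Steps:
k(g, F) = F - 5*g (k(g, F) = g*(-5) + F = -5*g + F = F - 5*g)
H = 900
(k(14, d) + H)² = ((-22 - 5*14) + 900)² = ((-22 - 70) + 900)² = (-92 + 900)² = 808² = 652864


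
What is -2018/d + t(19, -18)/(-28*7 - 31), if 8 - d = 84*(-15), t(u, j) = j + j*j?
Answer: -423047/143918 ≈ -2.9395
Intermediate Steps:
t(u, j) = j + j²
d = 1268 (d = 8 - 84*(-15) = 8 - 1*(-1260) = 8 + 1260 = 1268)
-2018/d + t(19, -18)/(-28*7 - 31) = -2018/1268 + (-18*(1 - 18))/(-28*7 - 31) = -2018*1/1268 + (-18*(-17))/(-196 - 31) = -1009/634 + 306/(-227) = -1009/634 + 306*(-1/227) = -1009/634 - 306/227 = -423047/143918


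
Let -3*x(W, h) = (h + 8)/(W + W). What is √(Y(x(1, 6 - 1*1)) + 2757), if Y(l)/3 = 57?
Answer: 4*√183 ≈ 54.111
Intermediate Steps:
x(W, h) = -(8 + h)/(6*W) (x(W, h) = -(h + 8)/(3*(W + W)) = -(8 + h)/(3*(2*W)) = -(8 + h)*1/(2*W)/3 = -(8 + h)/(6*W))
Y(l) = 171 (Y(l) = 3*57 = 171)
√(Y(x(1, 6 - 1*1)) + 2757) = √(171 + 2757) = √2928 = 4*√183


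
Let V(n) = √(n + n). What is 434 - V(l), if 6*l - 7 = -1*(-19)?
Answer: 434 - √78/3 ≈ 431.06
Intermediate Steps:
l = 13/3 (l = 7/6 + (-1*(-19))/6 = 7/6 + (⅙)*19 = 7/6 + 19/6 = 13/3 ≈ 4.3333)
V(n) = √2*√n (V(n) = √(2*n) = √2*√n)
434 - V(l) = 434 - √2*√(13/3) = 434 - √2*√39/3 = 434 - √78/3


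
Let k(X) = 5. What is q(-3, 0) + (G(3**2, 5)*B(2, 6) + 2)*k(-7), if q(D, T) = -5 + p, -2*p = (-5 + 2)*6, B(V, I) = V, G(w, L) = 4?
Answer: 54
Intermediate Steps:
p = 9 (p = -(-5 + 2)*6/2 = -(-3)*6/2 = -1/2*(-18) = 9)
q(D, T) = 4 (q(D, T) = -5 + 9 = 4)
q(-3, 0) + (G(3**2, 5)*B(2, 6) + 2)*k(-7) = 4 + (4*2 + 2)*5 = 4 + (8 + 2)*5 = 4 + 10*5 = 4 + 50 = 54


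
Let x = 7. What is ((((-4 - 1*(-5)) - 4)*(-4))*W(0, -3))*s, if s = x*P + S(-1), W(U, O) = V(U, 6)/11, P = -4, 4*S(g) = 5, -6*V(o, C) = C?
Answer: 321/11 ≈ 29.182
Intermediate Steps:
V(o, C) = -C/6
S(g) = 5/4 (S(g) = (¼)*5 = 5/4)
W(U, O) = -1/11 (W(U, O) = -⅙*6/11 = -1*1/11 = -1/11)
s = -107/4 (s = 7*(-4) + 5/4 = -28 + 5/4 = -107/4 ≈ -26.750)
((((-4 - 1*(-5)) - 4)*(-4))*W(0, -3))*s = ((((-4 - 1*(-5)) - 4)*(-4))*(-1/11))*(-107/4) = ((((-4 + 5) - 4)*(-4))*(-1/11))*(-107/4) = (((1 - 4)*(-4))*(-1/11))*(-107/4) = (-3*(-4)*(-1/11))*(-107/4) = (12*(-1/11))*(-107/4) = -12/11*(-107/4) = 321/11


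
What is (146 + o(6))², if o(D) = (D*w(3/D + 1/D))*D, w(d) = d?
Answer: 28900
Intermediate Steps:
o(D) = 4*D (o(D) = (D*(3/D + 1/D))*D = (D*(4/D))*D = 4*D)
(146 + o(6))² = (146 + 4*6)² = (146 + 24)² = 170² = 28900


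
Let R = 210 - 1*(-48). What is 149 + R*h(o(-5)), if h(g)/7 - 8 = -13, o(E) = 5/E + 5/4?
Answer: -8881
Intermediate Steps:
R = 258 (R = 210 + 48 = 258)
o(E) = 5/4 + 5/E (o(E) = 5/E + 5*(¼) = 5/E + 5/4 = 5/4 + 5/E)
h(g) = -35 (h(g) = 56 + 7*(-13) = 56 - 91 = -35)
149 + R*h(o(-5)) = 149 + 258*(-35) = 149 - 9030 = -8881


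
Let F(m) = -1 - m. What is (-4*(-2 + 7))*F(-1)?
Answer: 0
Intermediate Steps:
(-4*(-2 + 7))*F(-1) = (-4*(-2 + 7))*(-1 - 1*(-1)) = (-4*5)*(-1 + 1) = -20*0 = 0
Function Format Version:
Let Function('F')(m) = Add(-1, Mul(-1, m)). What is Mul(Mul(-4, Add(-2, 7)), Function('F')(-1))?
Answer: 0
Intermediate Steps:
Mul(Mul(-4, Add(-2, 7)), Function('F')(-1)) = Mul(Mul(-4, Add(-2, 7)), Add(-1, Mul(-1, -1))) = Mul(Mul(-4, 5), Add(-1, 1)) = Mul(-20, 0) = 0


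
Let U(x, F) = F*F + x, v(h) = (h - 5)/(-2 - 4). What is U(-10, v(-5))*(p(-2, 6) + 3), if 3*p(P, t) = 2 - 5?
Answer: -130/9 ≈ -14.444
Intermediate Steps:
p(P, t) = -1 (p(P, t) = (2 - 5)/3 = (⅓)*(-3) = -1)
v(h) = ⅚ - h/6 (v(h) = (-5 + h)/(-6) = (-5 + h)*(-⅙) = ⅚ - h/6)
U(x, F) = x + F² (U(x, F) = F² + x = x + F²)
U(-10, v(-5))*(p(-2, 6) + 3) = (-10 + (⅚ - ⅙*(-5))²)*(-1 + 3) = (-10 + (⅚ + ⅚)²)*2 = (-10 + (5/3)²)*2 = (-10 + 25/9)*2 = -65/9*2 = -130/9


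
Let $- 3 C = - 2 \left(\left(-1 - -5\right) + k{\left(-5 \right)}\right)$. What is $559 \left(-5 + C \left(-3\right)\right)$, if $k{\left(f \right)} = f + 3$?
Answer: $-5031$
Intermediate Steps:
$k{\left(f \right)} = 3 + f$
$C = \frac{4}{3}$ ($C = - \frac{\left(-2\right) \left(\left(-1 - -5\right) + \left(3 - 5\right)\right)}{3} = - \frac{\left(-2\right) \left(\left(-1 + 5\right) - 2\right)}{3} = - \frac{\left(-2\right) \left(4 - 2\right)}{3} = - \frac{\left(-2\right) 2}{3} = \left(- \frac{1}{3}\right) \left(-4\right) = \frac{4}{3} \approx 1.3333$)
$559 \left(-5 + C \left(-3\right)\right) = 559 \left(-5 + \frac{4}{3} \left(-3\right)\right) = 559 \left(-5 - 4\right) = 559 \left(-9\right) = -5031$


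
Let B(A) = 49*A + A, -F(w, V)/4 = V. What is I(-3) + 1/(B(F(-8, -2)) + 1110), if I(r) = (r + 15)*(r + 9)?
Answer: 108721/1510 ≈ 72.001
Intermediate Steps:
F(w, V) = -4*V
B(A) = 50*A
I(r) = (9 + r)*(15 + r) (I(r) = (15 + r)*(9 + r) = (9 + r)*(15 + r))
I(-3) + 1/(B(F(-8, -2)) + 1110) = (135 + (-3)**2 + 24*(-3)) + 1/(50*(-4*(-2)) + 1110) = (135 + 9 - 72) + 1/(50*8 + 1110) = 72 + 1/(400 + 1110) = 72 + 1/1510 = 108721/1510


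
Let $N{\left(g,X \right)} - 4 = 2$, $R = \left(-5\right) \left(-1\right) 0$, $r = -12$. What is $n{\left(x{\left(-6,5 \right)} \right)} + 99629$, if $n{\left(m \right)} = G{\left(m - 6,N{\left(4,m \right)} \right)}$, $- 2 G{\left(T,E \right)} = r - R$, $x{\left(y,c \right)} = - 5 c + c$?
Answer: $99635$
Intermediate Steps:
$R = 0$ ($R = 5 \cdot 0 = 0$)
$N{\left(g,X \right)} = 6$ ($N{\left(g,X \right)} = 4 + 2 = 6$)
$x{\left(y,c \right)} = - 4 c$
$G{\left(T,E \right)} = 6$ ($G{\left(T,E \right)} = - \frac{-12 - 0}{2} = - \frac{-12 + 0}{2} = \left(- \frac{1}{2}\right) \left(-12\right) = 6$)
$n{\left(m \right)} = 6$
$n{\left(x{\left(-6,5 \right)} \right)} + 99629 = 6 + 99629 = 99635$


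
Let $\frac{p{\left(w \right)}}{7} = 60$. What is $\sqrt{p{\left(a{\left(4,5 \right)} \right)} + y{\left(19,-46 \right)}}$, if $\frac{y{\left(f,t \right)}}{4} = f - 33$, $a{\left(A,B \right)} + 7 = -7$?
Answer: $2 \sqrt{91} \approx 19.079$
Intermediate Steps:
$a{\left(A,B \right)} = -14$ ($a{\left(A,B \right)} = -7 - 7 = -14$)
$y{\left(f,t \right)} = -132 + 4 f$ ($y{\left(f,t \right)} = 4 \left(f - 33\right) = 4 \left(-33 + f\right) = -132 + 4 f$)
$p{\left(w \right)} = 420$ ($p{\left(w \right)} = 7 \cdot 60 = 420$)
$\sqrt{p{\left(a{\left(4,5 \right)} \right)} + y{\left(19,-46 \right)}} = \sqrt{420 + \left(-132 + 4 \cdot 19\right)} = \sqrt{420 + \left(-132 + 76\right)} = \sqrt{420 - 56} = \sqrt{364} = 2 \sqrt{91}$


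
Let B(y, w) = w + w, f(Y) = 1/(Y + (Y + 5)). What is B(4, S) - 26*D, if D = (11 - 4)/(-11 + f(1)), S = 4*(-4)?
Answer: -579/38 ≈ -15.237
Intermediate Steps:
f(Y) = 1/(5 + 2*Y) (f(Y) = 1/(Y + (5 + Y)) = 1/(5 + 2*Y))
S = -16
B(y, w) = 2*w
D = -49/76 (D = (11 - 4)/(-11 + 1/(5 + 2*1)) = 7/(-11 + 1/(5 + 2)) = 7/(-11 + 1/7) = 7/(-76/7) = 7*(-7/76) = -49/76 ≈ -0.64474)
B(4, S) - 26*D = 2*(-16) - 26*(-49/76) = -32 + 637/38 = -579/38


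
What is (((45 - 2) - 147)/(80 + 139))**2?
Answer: 10816/47961 ≈ 0.22552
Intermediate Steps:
(((45 - 2) - 147)/(80 + 139))**2 = ((43 - 147)/219)**2 = (-104*1/219)**2 = (-104/219)**2 = 10816/47961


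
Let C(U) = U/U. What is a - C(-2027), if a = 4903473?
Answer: 4903472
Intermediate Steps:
C(U) = 1
a - C(-2027) = 4903473 - 1*1 = 4903473 - 1 = 4903472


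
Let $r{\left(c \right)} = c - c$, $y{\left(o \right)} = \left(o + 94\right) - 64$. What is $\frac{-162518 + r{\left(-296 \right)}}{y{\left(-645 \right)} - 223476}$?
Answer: $\frac{162518}{224091} \approx 0.72523$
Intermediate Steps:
$y{\left(o \right)} = 30 + o$ ($y{\left(o \right)} = \left(94 + o\right) - 64 = 30 + o$)
$r{\left(c \right)} = 0$
$\frac{-162518 + r{\left(-296 \right)}}{y{\left(-645 \right)} - 223476} = \frac{-162518 + 0}{\left(30 - 645\right) - 223476} = - \frac{162518}{-615 - 223476} = - \frac{162518}{-224091} = \left(-162518\right) \left(- \frac{1}{224091}\right) = \frac{162518}{224091}$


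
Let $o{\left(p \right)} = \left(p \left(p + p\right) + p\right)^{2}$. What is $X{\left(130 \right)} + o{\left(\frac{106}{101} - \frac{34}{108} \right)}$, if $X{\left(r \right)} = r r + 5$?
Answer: $\frac{935061716548433866}{55301963567841} \approx 16908.0$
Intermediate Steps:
$o{\left(p \right)} = \left(p + 2 p^{2}\right)^{2}$ ($o{\left(p \right)} = \left(p 2 p + p\right)^{2} = \left(2 p^{2} + p\right)^{2} = \left(p + 2 p^{2}\right)^{2}$)
$X{\left(r \right)} = 5 + r^{2}$ ($X{\left(r \right)} = r^{2} + 5 = 5 + r^{2}$)
$X{\left(130 \right)} + o{\left(\frac{106}{101} - \frac{34}{108} \right)} = \left(5 + 130^{2}\right) + \left(\frac{106}{101} - \frac{34}{108}\right)^{2} \left(1 + 2 \left(\frac{106}{101} - \frac{34}{108}\right)\right)^{2} = \left(5 + 16900\right) + \left(106 \cdot \frac{1}{101} - \frac{17}{54}\right)^{2} \left(1 + 2 \left(106 \cdot \frac{1}{101} - \frac{17}{54}\right)\right)^{2} = 16905 + \left(\frac{106}{101} - \frac{17}{54}\right)^{2} \left(1 + 2 \left(\frac{106}{101} - \frac{17}{54}\right)\right)^{2} = 16905 + \left(\frac{4007}{5454}\right)^{2} \left(1 + 2 \cdot \frac{4007}{5454}\right)^{2} = 16905 + \frac{16056049 \left(1 + \frac{4007}{2727}\right)^{2}}{29746116} = 16905 + \frac{16056049 \left(\frac{6734}{2727}\right)^{2}}{29746116} = 16905 + \frac{16056049}{29746116} \cdot \frac{45346756}{7436529} = 16905 + \frac{182022434081761}{55301963567841} = \frac{935061716548433866}{55301963567841}$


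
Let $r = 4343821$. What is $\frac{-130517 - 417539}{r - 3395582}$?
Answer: $- \frac{548056}{948239} \approx -0.57797$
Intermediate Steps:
$\frac{-130517 - 417539}{r - 3395582} = \frac{-130517 - 417539}{4343821 - 3395582} = - \frac{548056}{948239}$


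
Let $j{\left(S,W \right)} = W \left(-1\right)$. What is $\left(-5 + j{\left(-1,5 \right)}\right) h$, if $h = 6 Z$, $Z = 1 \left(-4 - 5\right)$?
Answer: $540$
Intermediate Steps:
$Z = -9$ ($Z = 1 \left(-9\right) = -9$)
$j{\left(S,W \right)} = - W$
$h = -54$ ($h = 6 \left(-9\right) = -54$)
$\left(-5 + j{\left(-1,5 \right)}\right) h = \left(-5 - 5\right) \left(-54\right) = \left(-10\right) \left(-54\right) = 540$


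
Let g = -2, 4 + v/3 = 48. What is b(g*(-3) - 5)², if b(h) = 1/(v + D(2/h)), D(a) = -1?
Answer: 1/17161 ≈ 5.8272e-5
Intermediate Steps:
v = 132 (v = -12 + 3*48 = -12 + 144 = 132)
b(h) = 1/131 (b(h) = 1/(132 - 1) = 1/131)
b(g*(-3) - 5)² = (1/131)² = 1/17161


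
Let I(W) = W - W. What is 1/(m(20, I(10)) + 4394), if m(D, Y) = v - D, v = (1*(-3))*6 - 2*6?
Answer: 1/4344 ≈ 0.00023020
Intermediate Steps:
v = -30 (v = -3*6 - 12 = -18 - 12 = -30)
I(W) = 0
m(D, Y) = -30 - D
1/(m(20, I(10)) + 4394) = 1/((-30 - 1*20) + 4394) = 1/((-30 - 20) + 4394) = 1/(-50 + 4394) = 1/4344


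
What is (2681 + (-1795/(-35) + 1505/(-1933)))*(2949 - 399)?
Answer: 94248058650/13531 ≈ 6.9653e+6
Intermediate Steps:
(2681 + (-1795/(-35) + 1505/(-1933)))*(2949 - 399) = (2681 + (-1795*(-1/35) + 1505*(-1/1933)))*2550 = (2681 + (359/7 - 1505/1933))*2550 = (2681 + 683412/13531)*2550 = (36960023/13531)*2550 = 94248058650/13531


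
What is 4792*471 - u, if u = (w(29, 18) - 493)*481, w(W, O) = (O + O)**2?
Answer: 1870789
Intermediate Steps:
w(W, O) = 4*O**2 (w(W, O) = (2*O)**2 = 4*O**2)
u = 386243 (u = (4*18**2 - 493)*481 = (4*324 - 493)*481 = (1296 - 493)*481 = 803*481 = 386243)
4792*471 - u = 4792*471 - 1*386243 = 2257032 - 386243 = 1870789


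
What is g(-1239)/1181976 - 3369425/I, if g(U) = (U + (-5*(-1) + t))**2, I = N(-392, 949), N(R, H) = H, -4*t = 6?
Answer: -15924523492091/4486780896 ≈ -3549.2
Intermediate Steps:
t = -3/2 (t = -1/4*6 = -3/2 ≈ -1.5000)
I = 949
g(U) = (7/2 + U)**2 (g(U) = (U + (-5*(-1) - 3/2))**2 = (U + (5 - 3/2))**2 = (U + 7/2)**2 = (7/2 + U)**2)
g(-1239)/1181976 - 3369425/I = ((7 + 2*(-1239))**2/4)/1181976 - 3369425/949 = ((7 - 2478)**2/4)*(1/1181976) - 3369425*1/949 = ((1/4)*(-2471)**2)*(1/1181976) - 3369425/949 = ((1/4)*6105841)*(1/1181976) - 3369425/949 = (6105841/4)*(1/1181976) - 3369425/949 = 6105841/4727904 - 3369425/949 = -15924523492091/4486780896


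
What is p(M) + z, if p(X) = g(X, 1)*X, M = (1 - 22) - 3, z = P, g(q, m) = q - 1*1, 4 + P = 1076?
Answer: 1672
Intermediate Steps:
P = 1072 (P = -4 + 1076 = 1072)
g(q, m) = -1 + q (g(q, m) = q - 1 = -1 + q)
z = 1072
M = -24 (M = -21 - 3 = -24)
p(X) = X*(-1 + X) (p(X) = (-1 + X)*X = X*(-1 + X))
p(M) + z = -24*(-1 - 24) + 1072 = -24*(-25) + 1072 = 600 + 1072 = 1672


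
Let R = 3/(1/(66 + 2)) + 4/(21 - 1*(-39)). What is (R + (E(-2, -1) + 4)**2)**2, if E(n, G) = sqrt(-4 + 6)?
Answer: 11124361/225 + 53296*sqrt(2)/15 ≈ 54466.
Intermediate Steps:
E(n, G) = sqrt(2)
R = 3061/15 (R = 3/(1/68) + 4/(21 + 39) = 3/(1/68) + 4/60 = 3*68 + 4*(1/60) = 204 + 1/15 = 3061/15 ≈ 204.07)
(R + (E(-2, -1) + 4)**2)**2 = (3061/15 + (sqrt(2) + 4)**2)**2 = (3061/15 + (4 + sqrt(2))**2)**2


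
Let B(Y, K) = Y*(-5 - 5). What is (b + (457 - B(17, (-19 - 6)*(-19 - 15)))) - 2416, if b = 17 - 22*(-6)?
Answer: -1640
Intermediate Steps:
B(Y, K) = -10*Y (B(Y, K) = Y*(-10) = -10*Y)
b = 149 (b = 17 + 132 = 149)
(b + (457 - B(17, (-19 - 6)*(-19 - 15)))) - 2416 = (149 + (457 - (-10)*17)) - 2416 = (149 + (457 - 1*(-170))) - 2416 = (149 + (457 + 170)) - 2416 = (149 + 627) - 2416 = 776 - 2416 = -1640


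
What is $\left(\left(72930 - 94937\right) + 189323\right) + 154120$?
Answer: $321436$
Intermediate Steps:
$\left(\left(72930 - 94937\right) + 189323\right) + 154120 = \left(-22007 + 189323\right) + 154120 = 167316 + 154120 = 321436$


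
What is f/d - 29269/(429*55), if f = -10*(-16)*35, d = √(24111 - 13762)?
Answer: -29269/23595 + 5600*√10349/10349 ≈ 53.807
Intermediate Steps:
d = √10349 ≈ 101.73
f = 5600 (f = 160*35 = 5600)
f/d - 29269/(429*55) = 5600/(√10349) - 29269/(429*55) = 5600*(√10349/10349) - 29269/23595 = 5600*√10349/10349 - 29269*1/23595 = 5600*√10349/10349 - 29269/23595 = -29269/23595 + 5600*√10349/10349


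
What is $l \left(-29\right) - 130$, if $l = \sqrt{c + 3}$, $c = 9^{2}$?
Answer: $-130 - 58 \sqrt{21} \approx -395.79$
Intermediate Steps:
$c = 81$
$l = 2 \sqrt{21}$ ($l = \sqrt{81 + 3} = \sqrt{84} = 2 \sqrt{21} \approx 9.1651$)
$l \left(-29\right) - 130 = 2 \sqrt{21} \left(-29\right) - 130 = - 58 \sqrt{21} - 130 = -130 - 58 \sqrt{21}$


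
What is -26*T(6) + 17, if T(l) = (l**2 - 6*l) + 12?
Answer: -295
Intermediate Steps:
T(l) = 12 + l**2 - 6*l
-26*T(6) + 17 = -26*(12 + 6**2 - 6*6) + 17 = -26*(12 + 36 - 36) + 17 = -26*12 + 17 = -312 + 17 = -295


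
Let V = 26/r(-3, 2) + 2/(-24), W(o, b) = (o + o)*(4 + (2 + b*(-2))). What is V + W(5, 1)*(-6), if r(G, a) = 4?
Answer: -2803/12 ≈ -233.58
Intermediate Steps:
W(o, b) = 2*o*(6 - 2*b) (W(o, b) = (2*o)*(4 + (2 - 2*b)) = (2*o)*(6 - 2*b) = 2*o*(6 - 2*b))
V = 77/12 (V = 26/4 + 2/(-24) = 26*(¼) + 2*(-1/24) = 13/2 - 1/12 = 77/12 ≈ 6.4167)
V + W(5, 1)*(-6) = 77/12 + (4*5*(3 - 1*1))*(-6) = 77/12 + (4*5*(3 - 1))*(-6) = 77/12 + (4*5*2)*(-6) = 77/12 + 40*(-6) = 77/12 - 240 = -2803/12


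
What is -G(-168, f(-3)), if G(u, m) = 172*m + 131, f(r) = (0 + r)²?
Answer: -1679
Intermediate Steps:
f(r) = r²
G(u, m) = 131 + 172*m
-G(-168, f(-3)) = -(131 + 172*(-3)²) = -(131 + 172*9) = -(131 + 1548) = -1*1679 = -1679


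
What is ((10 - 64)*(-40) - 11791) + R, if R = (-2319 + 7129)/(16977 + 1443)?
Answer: -17739821/1842 ≈ -9630.7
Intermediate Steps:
R = 481/1842 (R = 4810/18420 = 4810*(1/18420) = 481/1842 ≈ 0.26113)
((10 - 64)*(-40) - 11791) + R = ((10 - 64)*(-40) - 11791) + 481/1842 = (-54*(-40) - 11791) + 481/1842 = (2160 - 11791) + 481/1842 = -9631 + 481/1842 = -17739821/1842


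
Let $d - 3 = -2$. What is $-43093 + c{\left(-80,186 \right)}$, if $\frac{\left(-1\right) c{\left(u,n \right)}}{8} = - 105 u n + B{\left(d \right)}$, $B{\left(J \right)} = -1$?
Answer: $-12542285$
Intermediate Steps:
$d = 1$ ($d = 3 - 2 = 1$)
$c{\left(u,n \right)} = 8 + 840 n u$ ($c{\left(u,n \right)} = - 8 \left(- 105 u n - 1\right) = - 8 \left(- 105 n u - 1\right) = - 8 \left(-1 - 105 n u\right) = 8 + 840 n u$)
$-43093 + c{\left(-80,186 \right)} = -43093 + \left(8 + 840 \cdot 186 \left(-80\right)\right) = -43093 + \left(8 - 12499200\right) = -43093 - 12499192 = -12542285$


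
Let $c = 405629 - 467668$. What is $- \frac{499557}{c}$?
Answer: $\frac{499557}{62039} \approx 8.0523$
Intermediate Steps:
$c = -62039$
$- \frac{499557}{c} = - \frac{499557}{-62039} = \left(-499557\right) \left(- \frac{1}{62039}\right) = \frac{499557}{62039}$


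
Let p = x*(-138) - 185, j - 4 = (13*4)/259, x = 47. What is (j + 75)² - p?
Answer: 868280520/67081 ≈ 12944.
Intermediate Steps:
j = 1088/259 (j = 4 + (13*4)/259 = 4 + 52*(1/259) = 4 + 52/259 = 1088/259 ≈ 4.2008)
p = -6671 (p = 47*(-138) - 185 = -6486 - 185 = -6671)
(j + 75)² - p = (1088/259 + 75)² - 1*(-6671) = (20513/259)² + 6671 = 420783169/67081 + 6671 = 868280520/67081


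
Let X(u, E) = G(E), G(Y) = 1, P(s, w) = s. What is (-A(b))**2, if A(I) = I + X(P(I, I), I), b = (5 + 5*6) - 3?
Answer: 1089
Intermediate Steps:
b = 32 (b = (5 + 30) - 3 = 35 - 3 = 32)
X(u, E) = 1
A(I) = 1 + I (A(I) = I + 1 = 1 + I)
(-A(b))**2 = (-(1 + 32))**2 = (-1*33)**2 = (-33)**2 = 1089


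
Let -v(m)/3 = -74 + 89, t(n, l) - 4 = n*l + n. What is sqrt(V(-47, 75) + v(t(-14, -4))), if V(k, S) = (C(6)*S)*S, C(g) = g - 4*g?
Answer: 3*I*sqrt(11255) ≈ 318.27*I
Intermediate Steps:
t(n, l) = 4 + n + l*n (t(n, l) = 4 + (n*l + n) = 4 + (l*n + n) = 4 + (n + l*n) = 4 + n + l*n)
C(g) = -3*g
v(m) = -45 (v(m) = -3*(-74 + 89) = -3*15 = -45)
V(k, S) = -18*S**2 (V(k, S) = ((-3*6)*S)*S = (-18*S)*S = -18*S**2)
sqrt(V(-47, 75) + v(t(-14, -4))) = sqrt(-18*75**2 - 45) = sqrt(-18*5625 - 45) = sqrt(-101250 - 45) = sqrt(-101295) = 3*I*sqrt(11255)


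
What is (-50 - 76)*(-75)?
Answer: 9450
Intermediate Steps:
(-50 - 76)*(-75) = -126*(-75) = 9450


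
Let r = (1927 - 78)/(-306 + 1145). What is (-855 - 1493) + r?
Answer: -1968123/839 ≈ -2345.8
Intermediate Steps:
r = 1849/839 ≈ 2.2038
(-855 - 1493) + r = (-855 - 1493) + 1849/839 = -2348 + 1849/839 = -1968123/839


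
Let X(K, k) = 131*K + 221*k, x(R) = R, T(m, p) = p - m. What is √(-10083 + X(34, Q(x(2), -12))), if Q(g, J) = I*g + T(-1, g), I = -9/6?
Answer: I*√5629 ≈ 75.027*I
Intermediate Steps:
I = -3/2 (I = -9*⅙ = -3/2 ≈ -1.5000)
Q(g, J) = 1 - g/2 (Q(g, J) = -3*g/2 + (g - 1*(-1)) = -3*g/2 + (g + 1) = -3*g/2 + (1 + g) = 1 - g/2)
√(-10083 + X(34, Q(x(2), -12))) = √(-10083 + (131*34 + 221*(1 - ½*2))) = √(-10083 + (4454 + 221*(1 - 1))) = √(-10083 + (4454 + 221*0)) = √(-10083 + (4454 + 0)) = √(-10083 + 4454) = √(-5629) = I*√5629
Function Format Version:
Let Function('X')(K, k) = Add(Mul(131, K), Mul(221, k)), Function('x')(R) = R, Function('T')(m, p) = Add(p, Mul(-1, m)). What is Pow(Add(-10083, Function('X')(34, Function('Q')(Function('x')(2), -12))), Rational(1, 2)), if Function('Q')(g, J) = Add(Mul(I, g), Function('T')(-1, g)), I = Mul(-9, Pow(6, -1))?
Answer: Mul(I, Pow(5629, Rational(1, 2))) ≈ Mul(75.027, I)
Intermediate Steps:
I = Rational(-3, 2) (I = Mul(-9, Rational(1, 6)) = Rational(-3, 2) ≈ -1.5000)
Function('Q')(g, J) = Add(1, Mul(Rational(-1, 2), g)) (Function('Q')(g, J) = Add(Mul(Rational(-3, 2), g), Add(g, Mul(-1, -1))) = Add(Mul(Rational(-3, 2), g), Add(g, 1)) = Add(Mul(Rational(-3, 2), g), Add(1, g)) = Add(1, Mul(Rational(-1, 2), g)))
Pow(Add(-10083, Function('X')(34, Function('Q')(Function('x')(2), -12))), Rational(1, 2)) = Pow(Add(-10083, Add(Mul(131, 34), Mul(221, Add(1, Mul(Rational(-1, 2), 2))))), Rational(1, 2)) = Pow(Add(-10083, Add(4454, Mul(221, Add(1, -1)))), Rational(1, 2)) = Pow(Add(-10083, Add(4454, Mul(221, 0))), Rational(1, 2)) = Pow(Add(-10083, Add(4454, 0)), Rational(1, 2)) = Pow(Add(-10083, 4454), Rational(1, 2)) = Pow(-5629, Rational(1, 2)) = Mul(I, Pow(5629, Rational(1, 2)))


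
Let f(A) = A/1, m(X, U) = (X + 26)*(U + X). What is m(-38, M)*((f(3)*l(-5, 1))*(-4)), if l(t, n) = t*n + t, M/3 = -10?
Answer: 97920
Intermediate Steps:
M = -30 (M = 3*(-10) = -30)
m(X, U) = (26 + X)*(U + X)
f(A) = A (f(A) = A*1 = A)
l(t, n) = t + n*t (l(t, n) = n*t + t = t + n*t)
m(-38, M)*((f(3)*l(-5, 1))*(-4)) = ((-38)² + 26*(-30) + 26*(-38) - 30*(-38))*((3*(-5*(1 + 1)))*(-4)) = (1444 - 780 - 988 + 1140)*((3*(-5*2))*(-4)) = 816*((3*(-10))*(-4)) = 816*(-30*(-4)) = 816*120 = 97920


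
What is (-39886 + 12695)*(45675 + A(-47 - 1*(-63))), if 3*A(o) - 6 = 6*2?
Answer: -1242112071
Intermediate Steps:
A(o) = 6 (A(o) = 2 + (6*2)/3 = 2 + (⅓)*12 = 2 + 4 = 6)
(-39886 + 12695)*(45675 + A(-47 - 1*(-63))) = (-39886 + 12695)*(45675 + 6) = -27191*45681 = -1242112071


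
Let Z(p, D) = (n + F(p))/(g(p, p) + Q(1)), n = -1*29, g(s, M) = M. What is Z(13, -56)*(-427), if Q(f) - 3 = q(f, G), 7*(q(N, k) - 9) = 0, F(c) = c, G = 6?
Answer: 6832/25 ≈ 273.28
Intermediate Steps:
n = -29
q(N, k) = 9 (q(N, k) = 9 + (⅐)*0 = 9 + 0 = 9)
Q(f) = 12 (Q(f) = 3 + 9 = 12)
Z(p, D) = (-29 + p)/(12 + p) (Z(p, D) = (-29 + p)/(p + 12) = (-29 + p)/(12 + p))
Z(13, -56)*(-427) = ((-29 + 13)/(12 + 13))*(-427) = (-16/25)*(-427) = ((1/25)*(-16))*(-427) = -16/25*(-427) = 6832/25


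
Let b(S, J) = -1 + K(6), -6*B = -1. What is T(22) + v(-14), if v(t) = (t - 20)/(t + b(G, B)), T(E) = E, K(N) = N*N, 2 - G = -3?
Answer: 428/21 ≈ 20.381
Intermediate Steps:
G = 5 (G = 2 - 1*(-3) = 2 + 3 = 5)
K(N) = N**2
B = 1/6 (B = -1/6*(-1) = 1/6 ≈ 0.16667)
b(S, J) = 35 (b(S, J) = -1 + 6**2 = -1 + 36 = 35)
v(t) = (-20 + t)/(35 + t) (v(t) = (t - 20)/(t + 35) = (-20 + t)/(35 + t))
T(22) + v(-14) = 22 + (-20 - 14)/(35 - 14) = 22 - 34/21 = 428/21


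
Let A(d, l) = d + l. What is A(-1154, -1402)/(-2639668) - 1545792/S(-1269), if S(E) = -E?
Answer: -340031202791/279144891 ≈ -1218.1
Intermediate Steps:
A(-1154, -1402)/(-2639668) - 1545792/S(-1269) = (-1154 - 1402)/(-2639668) - 1545792/((-1*(-1269))) = -2556*(-1/2639668) - 1545792/1269 = 639/659917 - 1545792*1/1269 = 639/659917 - 515264/423 = -340031202791/279144891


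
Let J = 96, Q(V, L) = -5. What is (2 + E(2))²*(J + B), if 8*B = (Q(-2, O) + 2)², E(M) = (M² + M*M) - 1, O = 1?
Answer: 62937/8 ≈ 7867.1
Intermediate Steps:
E(M) = -1 + 2*M² (E(M) = (M² + M²) - 1 = 2*M² - 1 = -1 + 2*M²)
B = 9/8 (B = (-5 + 2)²/8 = (⅛)*(-3)² = (⅛)*9 = 9/8 ≈ 1.1250)
(2 + E(2))²*(J + B) = (2 + (-1 + 2*2²))²*(96 + 9/8) = (2 + (-1 + 2*4))²*(777/8) = (2 + (-1 + 8))²*(777/8) = (2 + 7)²*(777/8) = 9²*(777/8) = 81*(777/8) = 62937/8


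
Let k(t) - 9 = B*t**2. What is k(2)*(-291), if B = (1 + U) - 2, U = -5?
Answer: 4365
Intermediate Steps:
B = -6 (B = (1 - 5) - 2 = -4 - 2 = -6)
k(t) = 9 - 6*t**2
k(2)*(-291) = (9 - 6*2**2)*(-291) = (9 - 6*4)*(-291) = (9 - 24)*(-291) = -15*(-291) = 4365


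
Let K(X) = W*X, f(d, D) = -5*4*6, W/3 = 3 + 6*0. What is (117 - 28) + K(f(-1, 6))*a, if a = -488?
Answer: 527129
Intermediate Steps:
W = 9 (W = 3*(3 + 6*0) = 3*(3 + 0) = 3*3 = 9)
f(d, D) = -120 (f(d, D) = -20*6 = -120)
K(X) = 9*X
(117 - 28) + K(f(-1, 6))*a = (117 - 28) + (9*(-120))*(-488) = 89 - 1080*(-488) = 89 + 527040 = 527129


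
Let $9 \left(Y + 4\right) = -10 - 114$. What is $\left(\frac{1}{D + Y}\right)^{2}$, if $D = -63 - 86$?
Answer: $\frac{81}{2253001} \approx 3.5952 \cdot 10^{-5}$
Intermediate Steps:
$Y = - \frac{160}{9}$ ($Y = -4 + \frac{-10 - 114}{9} = -4 + \frac{1}{9} \left(-124\right) = -4 - \frac{124}{9} = - \frac{160}{9} \approx -17.778$)
$D = -149$
$\left(\frac{1}{D + Y}\right)^{2} = \left(\frac{1}{-149 - \frac{160}{9}}\right)^{2} = \left(\frac{1}{- \frac{1501}{9}}\right)^{2} = \left(- \frac{9}{1501}\right)^{2} = \frac{81}{2253001}$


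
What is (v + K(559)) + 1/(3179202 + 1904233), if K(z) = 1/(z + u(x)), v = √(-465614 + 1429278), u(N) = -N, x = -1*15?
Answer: 726287/416841670 + 4*√60229 ≈ 981.67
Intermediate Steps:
x = -15
v = 4*√60229 (v = √963664 = 4*√60229 ≈ 981.66)
K(z) = 1/(15 + z) (K(z) = 1/(z - 1*(-15)) = 1/(z + 15) = 1/(15 + z))
(v + K(559)) + 1/(3179202 + 1904233) = (4*√60229 + 1/(15 + 559)) + 1/(3179202 + 1904233) = (4*√60229 + 1/574) + 1/5083435 = (1/574 + 4*√60229) + 1/5083435 = 726287/416841670 + 4*√60229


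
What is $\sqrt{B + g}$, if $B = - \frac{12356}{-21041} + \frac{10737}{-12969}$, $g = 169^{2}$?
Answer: $\frac{18 \sqrt{81037391637454131}}{30320081} \approx 169.0$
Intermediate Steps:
$g = 28561$
$B = - \frac{7296917}{30320081}$ ($B = \left(-12356\right) \left(- \frac{1}{21041}\right) + 10737 \left(- \frac{1}{12969}\right) = \frac{12356}{21041} - \frac{1193}{1441} = - \frac{7296917}{30320081} \approx -0.24066$)
$\sqrt{B + g} = \sqrt{- \frac{7296917}{30320081} + 28561} = \sqrt{\frac{865964536524}{30320081}} = \frac{18 \sqrt{81037391637454131}}{30320081}$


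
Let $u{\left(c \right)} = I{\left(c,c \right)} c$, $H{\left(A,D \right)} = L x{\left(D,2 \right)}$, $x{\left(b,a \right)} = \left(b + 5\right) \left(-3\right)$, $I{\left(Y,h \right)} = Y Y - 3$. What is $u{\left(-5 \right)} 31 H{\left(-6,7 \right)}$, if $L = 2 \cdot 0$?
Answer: $0$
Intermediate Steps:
$L = 0$
$I{\left(Y,h \right)} = -3 + Y^{2}$ ($I{\left(Y,h \right)} = Y^{2} - 3 = -3 + Y^{2}$)
$x{\left(b,a \right)} = -15 - 3 b$ ($x{\left(b,a \right)} = \left(5 + b\right) \left(-3\right) = -15 - 3 b$)
$H{\left(A,D \right)} = 0$ ($H{\left(A,D \right)} = 0 \left(-15 - 3 D\right) = 0$)
$u{\left(c \right)} = c \left(-3 + c^{2}\right)$ ($u{\left(c \right)} = \left(-3 + c^{2}\right) c = c \left(-3 + c^{2}\right)$)
$u{\left(-5 \right)} 31 H{\left(-6,7 \right)} = - 5 \left(-3 + \left(-5\right)^{2}\right) 31 \cdot 0 = - 5 \left(-3 + 25\right) 31 \cdot 0 = \left(-5\right) 22 \cdot 31 \cdot 0 = \left(-110\right) 31 \cdot 0 = \left(-3410\right) 0 = 0$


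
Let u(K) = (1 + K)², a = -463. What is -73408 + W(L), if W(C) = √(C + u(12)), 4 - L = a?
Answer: -73408 + 2*√159 ≈ -73383.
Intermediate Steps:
L = 467 (L = 4 - 1*(-463) = 4 + 463 = 467)
W(C) = √(169 + C) (W(C) = √(C + (1 + 12)²) = √(C + 13²) = √(C + 169) = √(169 + C))
-73408 + W(L) = -73408 + √(169 + 467) = -73408 + √636 = -73408 + 2*√159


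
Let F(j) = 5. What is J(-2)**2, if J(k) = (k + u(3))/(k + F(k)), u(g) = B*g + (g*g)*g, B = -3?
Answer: 256/9 ≈ 28.444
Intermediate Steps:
u(g) = g**3 - 3*g (u(g) = -3*g + (g*g)*g = -3*g + g**2*g = -3*g + g**3 = g**3 - 3*g)
J(k) = (18 + k)/(5 + k) (J(k) = (k + 3*(-3 + 3**2))/(k + 5) = (k + 3*(-3 + 9))/(5 + k) = (k + 3*6)/(5 + k) = (k + 18)/(5 + k) = (18 + k)/(5 + k))
J(-2)**2 = ((18 - 2)/(5 - 2))**2 = (16/3)**2 = 256/9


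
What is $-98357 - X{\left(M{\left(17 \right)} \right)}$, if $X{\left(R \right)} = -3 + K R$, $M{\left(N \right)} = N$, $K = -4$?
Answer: $-98286$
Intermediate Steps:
$X{\left(R \right)} = -3 - 4 R$
$-98357 - X{\left(M{\left(17 \right)} \right)} = -98357 - \left(-3 - 68\right) = -98357 - -71 = -98357 + 71 = -98286$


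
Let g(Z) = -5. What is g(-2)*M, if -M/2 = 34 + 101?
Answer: 1350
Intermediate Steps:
M = -270 (M = -2*(34 + 101) = -2*135 = -270)
g(-2)*M = -5*(-270) = 1350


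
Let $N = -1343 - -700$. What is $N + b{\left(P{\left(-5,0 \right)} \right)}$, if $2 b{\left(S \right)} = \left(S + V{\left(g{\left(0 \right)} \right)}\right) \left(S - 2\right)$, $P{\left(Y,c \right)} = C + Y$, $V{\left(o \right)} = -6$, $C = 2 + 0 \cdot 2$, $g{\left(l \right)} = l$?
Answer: $- \frac{1241}{2} \approx -620.5$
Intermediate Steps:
$C = 2$ ($C = 2 + 0 = 2$)
$P{\left(Y,c \right)} = 2 + Y$
$b{\left(S \right)} = \frac{\left(-6 + S\right) \left(-2 + S\right)}{2}$ ($b{\left(S \right)} = \frac{\left(S - 6\right) \left(S - 2\right)}{2} = \frac{\left(-6 + S\right) \left(-2 + S\right)}{2}$)
$N = -643$ ($N = -1343 + 700 = -643$)
$N + b{\left(P{\left(-5,0 \right)} \right)} = -643 + \left(6 + \frac{\left(2 - 5\right)^{2}}{2} - 4 \left(2 - 5\right)\right) = -643 + \left(6 + \frac{\left(-3\right)^{2}}{2} - -12\right) = -643 + \left(6 + \frac{1}{2} \cdot 9 + 12\right) = -643 + \left(6 + \frac{9}{2} + 12\right) = -643 + \frac{45}{2} = - \frac{1241}{2}$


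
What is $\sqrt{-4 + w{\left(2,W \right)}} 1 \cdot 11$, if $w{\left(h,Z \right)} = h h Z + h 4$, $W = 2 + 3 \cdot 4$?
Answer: $22 \sqrt{15} \approx 85.206$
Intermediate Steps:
$W = 14$ ($W = 2 + 12 = 14$)
$w{\left(h,Z \right)} = 4 h + Z h^{2}$ ($w{\left(h,Z \right)} = h^{2} Z + 4 h = Z h^{2} + 4 h = 4 h + Z h^{2}$)
$\sqrt{-4 + w{\left(2,W \right)}} 1 \cdot 11 = \sqrt{-4 + 2 \left(4 + 14 \cdot 2\right)} 1 \cdot 11 = \sqrt{-4 + 2 \left(4 + 28\right)} 1 \cdot 11 = \sqrt{-4 + 2 \cdot 32} \cdot 1 \cdot 11 = \sqrt{-4 + 64} \cdot 1 \cdot 11 = \sqrt{60} \cdot 1 \cdot 11 = 2 \sqrt{15} \cdot 1 \cdot 11 = 2 \sqrt{15} \cdot 11 = 22 \sqrt{15}$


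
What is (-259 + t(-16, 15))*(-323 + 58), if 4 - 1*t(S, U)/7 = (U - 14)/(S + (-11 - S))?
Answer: 671510/11 ≈ 61046.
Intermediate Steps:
t(S, U) = 210/11 + 7*U/11 (t(S, U) = 28 - 7*(U - 14)/(S + (-11 - S)) = 28 - 7*(-14 + U)/(-11) = 28 - 7*(-14 + U)*(-1)/11 = 28 - 7*(14/11 - U/11) = 28 + (-98/11 + 7*U/11) = 210/11 + 7*U/11)
(-259 + t(-16, 15))*(-323 + 58) = (-259 + (210/11 + (7/11)*15))*(-323 + 58) = (-259 + (210/11 + 105/11))*(-265) = (-259 + 315/11)*(-265) = -2534/11*(-265) = 671510/11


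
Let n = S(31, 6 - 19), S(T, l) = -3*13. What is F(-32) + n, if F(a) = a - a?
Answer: -39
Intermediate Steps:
S(T, l) = -39
F(a) = 0
n = -39
F(-32) + n = 0 - 39 = -39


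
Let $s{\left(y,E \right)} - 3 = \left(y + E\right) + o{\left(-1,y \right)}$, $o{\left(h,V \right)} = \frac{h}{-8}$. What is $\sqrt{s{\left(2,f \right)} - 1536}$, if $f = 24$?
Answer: $\frac{i \sqrt{24110}}{4} \approx 38.818 i$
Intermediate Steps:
$o{\left(h,V \right)} = - \frac{h}{8}$ ($o{\left(h,V \right)} = h \left(- \frac{1}{8}\right) = - \frac{h}{8}$)
$s{\left(y,E \right)} = \frac{25}{8} + E + y$ ($s{\left(y,E \right)} = 3 - \left(- \frac{1}{8} - E - y\right) = 3 + \left(\left(E + y\right) + \frac{1}{8}\right) = 3 + \left(\frac{1}{8} + E + y\right) = \frac{25}{8} + E + y$)
$\sqrt{s{\left(2,f \right)} - 1536} = \sqrt{\left(\frac{25}{8} + 24 + 2\right) - 1536} = \sqrt{\frac{233}{8} - 1536} = \sqrt{- \frac{12055}{8}} = \frac{i \sqrt{24110}}{4}$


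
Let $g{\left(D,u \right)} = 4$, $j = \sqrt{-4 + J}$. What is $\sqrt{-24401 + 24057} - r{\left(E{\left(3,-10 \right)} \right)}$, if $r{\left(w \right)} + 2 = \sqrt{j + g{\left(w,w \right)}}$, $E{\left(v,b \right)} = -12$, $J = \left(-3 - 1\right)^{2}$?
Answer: $2 - \sqrt{4 + 2 \sqrt{3}} + 2 i \sqrt{86} \approx -0.73205 + 18.547 i$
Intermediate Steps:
$J = 16$ ($J = \left(-4\right)^{2} = 16$)
$j = 2 \sqrt{3}$ ($j = \sqrt{-4 + 16} = \sqrt{12} = 2 \sqrt{3} \approx 3.4641$)
$r{\left(w \right)} = -2 + \sqrt{4 + 2 \sqrt{3}}$ ($r{\left(w \right)} = -2 + \sqrt{2 \sqrt{3} + 4} = -2 + \sqrt{4 + 2 \sqrt{3}}$)
$\sqrt{-24401 + 24057} - r{\left(E{\left(3,-10 \right)} \right)} = \sqrt{-24401 + 24057} - \left(-2 + \sqrt{4 + 2 \sqrt{3}}\right) = \sqrt{-344} + \left(2 - \sqrt{4 + 2 \sqrt{3}}\right) = 2 i \sqrt{86} + \left(2 - \sqrt{4 + 2 \sqrt{3}}\right) = 2 - \sqrt{4 + 2 \sqrt{3}} + 2 i \sqrt{86}$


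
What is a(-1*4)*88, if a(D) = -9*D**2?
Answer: -12672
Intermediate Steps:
a(-1*4)*88 = -9*(-1*4)**2*88 = -9*(-4)**2*88 = -9*16*88 = -144*88 = -12672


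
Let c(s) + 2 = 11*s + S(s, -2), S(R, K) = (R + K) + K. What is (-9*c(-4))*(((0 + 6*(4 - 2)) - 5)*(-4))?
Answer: -13608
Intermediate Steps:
S(R, K) = R + 2*K (S(R, K) = (K + R) + K = R + 2*K)
c(s) = -6 + 12*s (c(s) = -2 + (11*s + (s + 2*(-2))) = -2 + (11*s + (s - 4)) = -2 + (11*s + (-4 + s)) = -2 + (-4 + 12*s) = -6 + 12*s)
(-9*c(-4))*(((0 + 6*(4 - 2)) - 5)*(-4)) = (-9*(-6 + 12*(-4)))*(((0 + 6*(4 - 2)) - 5)*(-4)) = (-9*(-6 - 48))*(((0 + 6*2) - 5)*(-4)) = (-9*(-54))*(((0 + 12) - 5)*(-4)) = 486*((12 - 5)*(-4)) = 486*(7*(-4)) = 486*(-28) = -13608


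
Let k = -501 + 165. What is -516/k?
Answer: 43/28 ≈ 1.5357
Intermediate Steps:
k = -336
-516/k = -516/(-336) = -516*(-1/336) = 43/28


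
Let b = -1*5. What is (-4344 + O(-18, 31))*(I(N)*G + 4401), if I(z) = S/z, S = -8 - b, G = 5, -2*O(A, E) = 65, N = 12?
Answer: -154044047/8 ≈ -1.9255e+7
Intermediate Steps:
O(A, E) = -65/2 (O(A, E) = -½*65 = -65/2)
b = -5
S = -3 (S = -8 - 1*(-5) = -8 + 5 = -3)
I(z) = -3/z
(-4344 + O(-18, 31))*(I(N)*G + 4401) = (-4344 - 65/2)*(-3/12*5 + 4401) = -8753*(-3*1/12*5 + 4401)/2 = -8753*(-¼*5 + 4401)/2 = -8753*(-5/4 + 4401)/2 = -8753/2*17599/4 = -154044047/8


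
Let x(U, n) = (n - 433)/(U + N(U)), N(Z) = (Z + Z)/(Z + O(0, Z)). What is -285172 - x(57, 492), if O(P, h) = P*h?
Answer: -285173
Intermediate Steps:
N(Z) = 2 (N(Z) = (Z + Z)/(Z + 0*Z) = (2*Z)/(Z + 0) = (2*Z)/Z = 2)
x(U, n) = (-433 + n)/(2 + U) (x(U, n) = (n - 433)/(U + 2) = (-433 + n)/(2 + U))
-285172 - x(57, 492) = -285172 - (-433 + 492)/(2 + 57) = -285172 - 59/59 = -285172 - 1*1 = -285172 - 1 = -285173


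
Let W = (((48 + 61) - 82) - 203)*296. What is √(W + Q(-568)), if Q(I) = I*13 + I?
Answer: 12*I*√417 ≈ 245.05*I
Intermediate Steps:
Q(I) = 14*I (Q(I) = 13*I + I = 14*I)
W = -52096 (W = ((109 - 82) - 203)*296 = (27 - 203)*296 = -176*296 = -52096)
√(W + Q(-568)) = √(-52096 + 14*(-568)) = √(-52096 - 7952) = √(-60048) = 12*I*√417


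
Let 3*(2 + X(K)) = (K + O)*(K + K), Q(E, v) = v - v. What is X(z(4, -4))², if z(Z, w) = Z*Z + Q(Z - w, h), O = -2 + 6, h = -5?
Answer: 401956/9 ≈ 44662.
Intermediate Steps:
Q(E, v) = 0
O = 4
z(Z, w) = Z² (z(Z, w) = Z*Z + 0 = Z² + 0 = Z²)
X(K) = -2 + 2*K*(4 + K)/3 (X(K) = -2 + ((K + 4)*(K + K))/3 = -2 + ((4 + K)*(2*K))/3 = -2 + (2*K*(4 + K))/3 = -2 + 2*K*(4 + K)/3)
X(z(4, -4))² = (-2 + 2*(4²)²/3 + (8/3)*4²)² = (-2 + (⅔)*16² + (8/3)*16)² = (-2 + (⅔)*256 + 128/3)² = (-2 + 512/3 + 128/3)² = (634/3)² = 401956/9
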